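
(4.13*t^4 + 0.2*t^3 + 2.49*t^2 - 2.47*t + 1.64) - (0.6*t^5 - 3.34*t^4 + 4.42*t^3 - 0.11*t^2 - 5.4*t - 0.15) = -0.6*t^5 + 7.47*t^4 - 4.22*t^3 + 2.6*t^2 + 2.93*t + 1.79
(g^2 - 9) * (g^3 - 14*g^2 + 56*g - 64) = g^5 - 14*g^4 + 47*g^3 + 62*g^2 - 504*g + 576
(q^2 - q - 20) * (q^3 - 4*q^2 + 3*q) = q^5 - 5*q^4 - 13*q^3 + 77*q^2 - 60*q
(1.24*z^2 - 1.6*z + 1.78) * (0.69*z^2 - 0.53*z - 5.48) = 0.8556*z^4 - 1.7612*z^3 - 4.719*z^2 + 7.8246*z - 9.7544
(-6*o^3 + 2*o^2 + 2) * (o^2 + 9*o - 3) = -6*o^5 - 52*o^4 + 36*o^3 - 4*o^2 + 18*o - 6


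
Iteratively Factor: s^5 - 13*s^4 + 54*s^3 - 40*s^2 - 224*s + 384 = (s + 2)*(s^4 - 15*s^3 + 84*s^2 - 208*s + 192) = (s - 4)*(s + 2)*(s^3 - 11*s^2 + 40*s - 48) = (s - 4)*(s - 3)*(s + 2)*(s^2 - 8*s + 16) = (s - 4)^2*(s - 3)*(s + 2)*(s - 4)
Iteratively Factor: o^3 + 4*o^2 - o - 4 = (o + 1)*(o^2 + 3*o - 4) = (o - 1)*(o + 1)*(o + 4)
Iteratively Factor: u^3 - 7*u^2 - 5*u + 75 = (u - 5)*(u^2 - 2*u - 15) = (u - 5)*(u + 3)*(u - 5)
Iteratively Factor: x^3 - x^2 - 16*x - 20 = (x - 5)*(x^2 + 4*x + 4) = (x - 5)*(x + 2)*(x + 2)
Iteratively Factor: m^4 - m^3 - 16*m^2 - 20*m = (m + 2)*(m^3 - 3*m^2 - 10*m) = m*(m + 2)*(m^2 - 3*m - 10) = m*(m + 2)^2*(m - 5)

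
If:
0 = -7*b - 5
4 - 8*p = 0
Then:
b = -5/7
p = 1/2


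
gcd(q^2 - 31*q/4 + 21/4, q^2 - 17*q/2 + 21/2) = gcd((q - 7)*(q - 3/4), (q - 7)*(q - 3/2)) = q - 7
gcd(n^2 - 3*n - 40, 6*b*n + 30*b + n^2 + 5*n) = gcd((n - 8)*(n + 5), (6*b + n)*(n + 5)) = n + 5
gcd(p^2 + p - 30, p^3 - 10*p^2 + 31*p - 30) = p - 5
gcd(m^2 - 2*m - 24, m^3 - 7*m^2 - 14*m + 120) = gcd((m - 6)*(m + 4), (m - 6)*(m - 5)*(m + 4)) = m^2 - 2*m - 24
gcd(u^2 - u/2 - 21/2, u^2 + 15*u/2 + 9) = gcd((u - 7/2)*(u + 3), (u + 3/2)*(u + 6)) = 1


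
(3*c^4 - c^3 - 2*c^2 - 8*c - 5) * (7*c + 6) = 21*c^5 + 11*c^4 - 20*c^3 - 68*c^2 - 83*c - 30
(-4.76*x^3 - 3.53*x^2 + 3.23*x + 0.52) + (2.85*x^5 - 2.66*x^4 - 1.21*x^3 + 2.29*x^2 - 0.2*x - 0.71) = 2.85*x^5 - 2.66*x^4 - 5.97*x^3 - 1.24*x^2 + 3.03*x - 0.19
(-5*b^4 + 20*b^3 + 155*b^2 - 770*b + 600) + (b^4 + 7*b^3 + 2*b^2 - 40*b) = -4*b^4 + 27*b^3 + 157*b^2 - 810*b + 600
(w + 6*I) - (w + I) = 5*I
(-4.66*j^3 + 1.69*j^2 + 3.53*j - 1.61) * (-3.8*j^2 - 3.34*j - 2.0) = 17.708*j^5 + 9.1424*j^4 - 9.7386*j^3 - 9.0522*j^2 - 1.6826*j + 3.22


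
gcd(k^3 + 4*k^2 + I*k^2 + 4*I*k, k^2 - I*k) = k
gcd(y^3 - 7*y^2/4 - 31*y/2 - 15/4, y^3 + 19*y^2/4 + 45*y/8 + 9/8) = y^2 + 13*y/4 + 3/4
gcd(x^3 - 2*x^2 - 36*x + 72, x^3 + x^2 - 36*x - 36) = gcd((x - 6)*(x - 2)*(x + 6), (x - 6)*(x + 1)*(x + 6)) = x^2 - 36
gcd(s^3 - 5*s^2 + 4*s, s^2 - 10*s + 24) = s - 4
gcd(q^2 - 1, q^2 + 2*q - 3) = q - 1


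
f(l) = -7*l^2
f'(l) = -14*l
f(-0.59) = -2.44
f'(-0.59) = 8.26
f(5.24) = -192.20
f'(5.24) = -73.36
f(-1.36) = -12.95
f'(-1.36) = 19.04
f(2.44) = -41.68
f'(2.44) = -34.16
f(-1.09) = -8.32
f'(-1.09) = 15.26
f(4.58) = -146.83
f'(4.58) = -64.12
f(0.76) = -4.04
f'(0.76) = -10.64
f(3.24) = -73.48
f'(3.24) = -45.36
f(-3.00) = -63.00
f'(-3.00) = 42.00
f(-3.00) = -63.00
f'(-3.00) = 42.00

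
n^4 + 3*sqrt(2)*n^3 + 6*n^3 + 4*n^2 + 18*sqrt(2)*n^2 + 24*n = n*(n + 6)*(n + sqrt(2))*(n + 2*sqrt(2))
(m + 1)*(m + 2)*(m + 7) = m^3 + 10*m^2 + 23*m + 14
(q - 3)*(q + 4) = q^2 + q - 12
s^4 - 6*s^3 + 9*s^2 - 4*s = s*(s - 4)*(s - 1)^2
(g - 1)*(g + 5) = g^2 + 4*g - 5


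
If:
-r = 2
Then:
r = -2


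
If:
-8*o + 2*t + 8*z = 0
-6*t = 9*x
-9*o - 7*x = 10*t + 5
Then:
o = 64*z/91 - 15/91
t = -108*z/91 - 60/91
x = 72*z/91 + 40/91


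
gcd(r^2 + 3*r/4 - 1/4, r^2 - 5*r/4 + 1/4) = r - 1/4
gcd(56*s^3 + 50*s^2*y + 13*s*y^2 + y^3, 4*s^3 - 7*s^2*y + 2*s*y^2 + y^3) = 4*s + y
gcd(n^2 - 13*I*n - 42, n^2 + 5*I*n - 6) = 1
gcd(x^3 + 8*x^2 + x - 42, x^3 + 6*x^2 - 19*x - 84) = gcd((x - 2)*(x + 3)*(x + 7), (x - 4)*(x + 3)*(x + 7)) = x^2 + 10*x + 21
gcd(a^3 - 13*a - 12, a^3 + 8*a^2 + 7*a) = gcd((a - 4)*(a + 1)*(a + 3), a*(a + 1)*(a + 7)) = a + 1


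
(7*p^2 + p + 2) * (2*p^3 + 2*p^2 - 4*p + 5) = 14*p^5 + 16*p^4 - 22*p^3 + 35*p^2 - 3*p + 10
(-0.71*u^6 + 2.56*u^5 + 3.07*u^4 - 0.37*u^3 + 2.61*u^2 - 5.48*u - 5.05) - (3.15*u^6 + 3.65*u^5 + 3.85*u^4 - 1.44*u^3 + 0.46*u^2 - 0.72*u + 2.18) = -3.86*u^6 - 1.09*u^5 - 0.78*u^4 + 1.07*u^3 + 2.15*u^2 - 4.76*u - 7.23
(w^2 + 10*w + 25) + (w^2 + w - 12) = 2*w^2 + 11*w + 13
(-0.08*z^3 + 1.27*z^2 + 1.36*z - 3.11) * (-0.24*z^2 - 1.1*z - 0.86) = 0.0192*z^5 - 0.2168*z^4 - 1.6546*z^3 - 1.8418*z^2 + 2.2514*z + 2.6746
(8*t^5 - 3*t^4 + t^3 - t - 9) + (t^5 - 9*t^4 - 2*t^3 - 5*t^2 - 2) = 9*t^5 - 12*t^4 - t^3 - 5*t^2 - t - 11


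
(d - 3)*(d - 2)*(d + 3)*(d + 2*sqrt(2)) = d^4 - 2*d^3 + 2*sqrt(2)*d^3 - 9*d^2 - 4*sqrt(2)*d^2 - 18*sqrt(2)*d + 18*d + 36*sqrt(2)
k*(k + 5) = k^2 + 5*k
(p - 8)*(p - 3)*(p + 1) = p^3 - 10*p^2 + 13*p + 24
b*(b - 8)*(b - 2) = b^3 - 10*b^2 + 16*b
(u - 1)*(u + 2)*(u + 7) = u^3 + 8*u^2 + 5*u - 14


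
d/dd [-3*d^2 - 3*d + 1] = -6*d - 3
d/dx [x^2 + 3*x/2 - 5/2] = 2*x + 3/2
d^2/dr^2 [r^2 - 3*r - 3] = 2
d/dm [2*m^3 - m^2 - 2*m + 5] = 6*m^2 - 2*m - 2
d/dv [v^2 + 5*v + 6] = 2*v + 5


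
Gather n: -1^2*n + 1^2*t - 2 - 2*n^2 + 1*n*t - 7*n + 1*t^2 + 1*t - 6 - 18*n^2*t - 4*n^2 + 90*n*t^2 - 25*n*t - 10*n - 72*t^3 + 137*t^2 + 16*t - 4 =n^2*(-18*t - 6) + n*(90*t^2 - 24*t - 18) - 72*t^3 + 138*t^2 + 18*t - 12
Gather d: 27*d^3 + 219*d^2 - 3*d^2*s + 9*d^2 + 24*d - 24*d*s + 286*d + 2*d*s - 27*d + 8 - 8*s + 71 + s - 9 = 27*d^3 + d^2*(228 - 3*s) + d*(283 - 22*s) - 7*s + 70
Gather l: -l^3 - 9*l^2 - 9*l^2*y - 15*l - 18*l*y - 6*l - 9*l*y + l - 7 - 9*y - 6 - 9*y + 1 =-l^3 + l^2*(-9*y - 9) + l*(-27*y - 20) - 18*y - 12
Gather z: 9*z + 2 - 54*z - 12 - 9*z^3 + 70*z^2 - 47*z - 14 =-9*z^3 + 70*z^2 - 92*z - 24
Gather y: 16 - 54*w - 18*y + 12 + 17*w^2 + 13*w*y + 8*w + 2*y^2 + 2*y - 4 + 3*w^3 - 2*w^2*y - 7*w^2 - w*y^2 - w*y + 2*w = 3*w^3 + 10*w^2 - 44*w + y^2*(2 - w) + y*(-2*w^2 + 12*w - 16) + 24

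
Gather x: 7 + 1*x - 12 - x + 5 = 0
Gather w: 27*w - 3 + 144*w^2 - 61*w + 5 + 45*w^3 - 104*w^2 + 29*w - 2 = 45*w^3 + 40*w^2 - 5*w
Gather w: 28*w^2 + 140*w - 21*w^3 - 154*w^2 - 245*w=-21*w^3 - 126*w^2 - 105*w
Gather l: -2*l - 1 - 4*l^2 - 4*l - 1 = -4*l^2 - 6*l - 2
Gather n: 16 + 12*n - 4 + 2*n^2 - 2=2*n^2 + 12*n + 10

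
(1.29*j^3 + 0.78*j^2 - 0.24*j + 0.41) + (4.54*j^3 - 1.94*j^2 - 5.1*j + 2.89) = 5.83*j^3 - 1.16*j^2 - 5.34*j + 3.3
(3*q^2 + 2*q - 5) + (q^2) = 4*q^2 + 2*q - 5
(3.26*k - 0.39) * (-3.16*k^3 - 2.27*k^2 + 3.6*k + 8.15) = -10.3016*k^4 - 6.1678*k^3 + 12.6213*k^2 + 25.165*k - 3.1785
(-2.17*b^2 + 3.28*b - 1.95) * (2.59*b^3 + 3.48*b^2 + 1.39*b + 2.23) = -5.6203*b^5 + 0.943599999999999*b^4 + 3.3476*b^3 - 7.0659*b^2 + 4.6039*b - 4.3485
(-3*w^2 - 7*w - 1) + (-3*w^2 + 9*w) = -6*w^2 + 2*w - 1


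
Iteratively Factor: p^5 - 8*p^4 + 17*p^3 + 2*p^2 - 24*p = (p)*(p^4 - 8*p^3 + 17*p^2 + 2*p - 24) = p*(p - 2)*(p^3 - 6*p^2 + 5*p + 12) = p*(p - 4)*(p - 2)*(p^2 - 2*p - 3) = p*(p - 4)*(p - 2)*(p + 1)*(p - 3)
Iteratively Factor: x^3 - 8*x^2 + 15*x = (x - 3)*(x^2 - 5*x) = (x - 5)*(x - 3)*(x)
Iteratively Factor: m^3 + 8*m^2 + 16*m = (m + 4)*(m^2 + 4*m) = m*(m + 4)*(m + 4)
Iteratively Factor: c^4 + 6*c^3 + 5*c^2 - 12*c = (c - 1)*(c^3 + 7*c^2 + 12*c) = c*(c - 1)*(c^2 + 7*c + 12) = c*(c - 1)*(c + 4)*(c + 3)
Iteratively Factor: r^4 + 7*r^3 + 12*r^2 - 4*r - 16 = (r - 1)*(r^3 + 8*r^2 + 20*r + 16) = (r - 1)*(r + 2)*(r^2 + 6*r + 8) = (r - 1)*(r + 2)^2*(r + 4)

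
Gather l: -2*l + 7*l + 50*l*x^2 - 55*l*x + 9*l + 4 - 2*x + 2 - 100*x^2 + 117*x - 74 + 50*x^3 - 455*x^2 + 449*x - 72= l*(50*x^2 - 55*x + 14) + 50*x^3 - 555*x^2 + 564*x - 140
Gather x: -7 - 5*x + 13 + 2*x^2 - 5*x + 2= 2*x^2 - 10*x + 8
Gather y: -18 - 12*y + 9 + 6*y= -6*y - 9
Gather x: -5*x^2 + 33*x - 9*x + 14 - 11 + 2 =-5*x^2 + 24*x + 5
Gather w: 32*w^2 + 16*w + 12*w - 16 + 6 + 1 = 32*w^2 + 28*w - 9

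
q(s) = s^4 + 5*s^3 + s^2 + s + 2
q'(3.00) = 250.00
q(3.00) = 230.00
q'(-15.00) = -10154.00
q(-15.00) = 33962.00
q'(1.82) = 78.44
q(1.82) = 48.25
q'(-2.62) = 26.79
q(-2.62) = -36.56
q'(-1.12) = 11.96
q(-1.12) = -3.32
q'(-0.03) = 0.95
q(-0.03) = 1.97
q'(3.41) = 340.85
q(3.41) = 350.51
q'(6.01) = 1423.15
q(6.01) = 2434.20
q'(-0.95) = 9.21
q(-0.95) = -1.52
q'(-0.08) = 0.93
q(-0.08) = 1.92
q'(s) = 4*s^3 + 15*s^2 + 2*s + 1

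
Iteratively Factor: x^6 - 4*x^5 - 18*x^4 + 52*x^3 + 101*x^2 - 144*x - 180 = (x + 2)*(x^5 - 6*x^4 - 6*x^3 + 64*x^2 - 27*x - 90) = (x + 2)*(x + 3)*(x^4 - 9*x^3 + 21*x^2 + x - 30) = (x - 2)*(x + 2)*(x + 3)*(x^3 - 7*x^2 + 7*x + 15) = (x - 3)*(x - 2)*(x + 2)*(x + 3)*(x^2 - 4*x - 5) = (x - 3)*(x - 2)*(x + 1)*(x + 2)*(x + 3)*(x - 5)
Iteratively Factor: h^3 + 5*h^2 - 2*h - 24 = (h - 2)*(h^2 + 7*h + 12) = (h - 2)*(h + 4)*(h + 3)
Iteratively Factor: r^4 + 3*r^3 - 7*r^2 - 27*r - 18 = (r + 3)*(r^3 - 7*r - 6) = (r - 3)*(r + 3)*(r^2 + 3*r + 2) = (r - 3)*(r + 1)*(r + 3)*(r + 2)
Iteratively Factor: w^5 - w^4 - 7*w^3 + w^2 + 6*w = (w)*(w^4 - w^3 - 7*w^2 + w + 6) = w*(w + 1)*(w^3 - 2*w^2 - 5*w + 6) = w*(w + 1)*(w + 2)*(w^2 - 4*w + 3) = w*(w - 3)*(w + 1)*(w + 2)*(w - 1)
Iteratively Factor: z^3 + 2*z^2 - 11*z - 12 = (z - 3)*(z^2 + 5*z + 4) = (z - 3)*(z + 4)*(z + 1)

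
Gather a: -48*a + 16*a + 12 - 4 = 8 - 32*a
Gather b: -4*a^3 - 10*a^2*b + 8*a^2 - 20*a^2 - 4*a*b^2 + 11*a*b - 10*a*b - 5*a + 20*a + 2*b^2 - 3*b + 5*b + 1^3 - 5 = -4*a^3 - 12*a^2 + 15*a + b^2*(2 - 4*a) + b*(-10*a^2 + a + 2) - 4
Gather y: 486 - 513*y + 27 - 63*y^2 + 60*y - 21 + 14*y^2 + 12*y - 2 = -49*y^2 - 441*y + 490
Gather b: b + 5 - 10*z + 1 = b - 10*z + 6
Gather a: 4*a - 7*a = -3*a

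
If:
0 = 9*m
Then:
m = 0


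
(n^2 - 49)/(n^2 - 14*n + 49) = (n + 7)/(n - 7)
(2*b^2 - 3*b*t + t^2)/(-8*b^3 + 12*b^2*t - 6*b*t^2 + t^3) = (-b + t)/(4*b^2 - 4*b*t + t^2)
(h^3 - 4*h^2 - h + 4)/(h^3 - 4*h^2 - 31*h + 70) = (h^3 - 4*h^2 - h + 4)/(h^3 - 4*h^2 - 31*h + 70)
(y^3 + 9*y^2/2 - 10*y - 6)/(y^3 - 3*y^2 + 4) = (y^2 + 13*y/2 + 3)/(y^2 - y - 2)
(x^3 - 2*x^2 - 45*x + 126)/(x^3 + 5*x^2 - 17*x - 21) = (x - 6)/(x + 1)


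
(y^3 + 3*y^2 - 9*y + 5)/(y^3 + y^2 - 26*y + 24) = (y^2 + 4*y - 5)/(y^2 + 2*y - 24)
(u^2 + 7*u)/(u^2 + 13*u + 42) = u/(u + 6)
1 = 1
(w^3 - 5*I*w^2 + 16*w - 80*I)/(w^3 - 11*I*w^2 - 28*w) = (w^2 - I*w + 20)/(w*(w - 7*I))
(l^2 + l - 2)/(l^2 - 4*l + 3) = (l + 2)/(l - 3)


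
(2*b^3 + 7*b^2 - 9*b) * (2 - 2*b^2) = -4*b^5 - 14*b^4 + 22*b^3 + 14*b^2 - 18*b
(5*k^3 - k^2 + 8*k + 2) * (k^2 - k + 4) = 5*k^5 - 6*k^4 + 29*k^3 - 10*k^2 + 30*k + 8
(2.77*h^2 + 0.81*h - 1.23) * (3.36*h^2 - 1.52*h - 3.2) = 9.3072*h^4 - 1.4888*h^3 - 14.228*h^2 - 0.722400000000001*h + 3.936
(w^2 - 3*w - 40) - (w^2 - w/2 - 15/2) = -5*w/2 - 65/2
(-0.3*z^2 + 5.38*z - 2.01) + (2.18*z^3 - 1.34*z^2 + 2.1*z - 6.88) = 2.18*z^3 - 1.64*z^2 + 7.48*z - 8.89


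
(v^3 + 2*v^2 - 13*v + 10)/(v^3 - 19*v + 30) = (v - 1)/(v - 3)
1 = 1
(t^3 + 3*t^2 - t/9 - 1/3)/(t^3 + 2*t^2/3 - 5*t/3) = (9*t^3 + 27*t^2 - t - 3)/(3*t*(3*t^2 + 2*t - 5))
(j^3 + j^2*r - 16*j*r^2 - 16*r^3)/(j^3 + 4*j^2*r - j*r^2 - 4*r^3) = (-j + 4*r)/(-j + r)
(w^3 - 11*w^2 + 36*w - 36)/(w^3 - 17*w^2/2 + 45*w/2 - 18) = 2*(w^2 - 8*w + 12)/(2*w^2 - 11*w + 12)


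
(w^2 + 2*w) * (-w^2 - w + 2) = -w^4 - 3*w^3 + 4*w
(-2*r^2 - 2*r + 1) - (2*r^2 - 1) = -4*r^2 - 2*r + 2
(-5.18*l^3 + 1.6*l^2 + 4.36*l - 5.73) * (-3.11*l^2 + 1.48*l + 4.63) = 16.1098*l^5 - 12.6424*l^4 - 35.175*l^3 + 31.6811*l^2 + 11.7064*l - 26.5299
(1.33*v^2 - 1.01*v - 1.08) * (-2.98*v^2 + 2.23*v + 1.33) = -3.9634*v^4 + 5.9757*v^3 + 2.735*v^2 - 3.7517*v - 1.4364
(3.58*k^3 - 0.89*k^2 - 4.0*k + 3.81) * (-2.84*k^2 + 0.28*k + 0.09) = -10.1672*k^5 + 3.53*k^4 + 11.433*k^3 - 12.0205*k^2 + 0.7068*k + 0.3429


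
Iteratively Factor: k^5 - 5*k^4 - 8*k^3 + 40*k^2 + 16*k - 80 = (k + 2)*(k^4 - 7*k^3 + 6*k^2 + 28*k - 40) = (k - 2)*(k + 2)*(k^3 - 5*k^2 - 4*k + 20) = (k - 2)^2*(k + 2)*(k^2 - 3*k - 10) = (k - 5)*(k - 2)^2*(k + 2)*(k + 2)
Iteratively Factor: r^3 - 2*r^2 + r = (r - 1)*(r^2 - r) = (r - 1)^2*(r)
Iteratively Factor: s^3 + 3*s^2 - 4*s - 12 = (s + 2)*(s^2 + s - 6) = (s + 2)*(s + 3)*(s - 2)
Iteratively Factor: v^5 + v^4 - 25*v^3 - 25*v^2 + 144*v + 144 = (v - 3)*(v^4 + 4*v^3 - 13*v^2 - 64*v - 48) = (v - 3)*(v + 3)*(v^3 + v^2 - 16*v - 16) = (v - 4)*(v - 3)*(v + 3)*(v^2 + 5*v + 4) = (v - 4)*(v - 3)*(v + 1)*(v + 3)*(v + 4)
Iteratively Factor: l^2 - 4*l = (l - 4)*(l)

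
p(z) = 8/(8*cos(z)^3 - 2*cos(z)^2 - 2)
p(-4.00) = -1.57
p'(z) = 8*(24*sin(z)*cos(z)^2 - 4*sin(z)*cos(z))/(8*cos(z)^3 - 2*cos(z)^2 - 2)^2 = 8*(6*cos(z) - 1)*sin(z)*cos(z)/(-4*cos(z)^3 + cos(z)^2 + 1)^2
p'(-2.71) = -0.84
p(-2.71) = -0.83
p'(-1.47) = 0.31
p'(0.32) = 4.85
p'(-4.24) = 4.82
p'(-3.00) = -0.23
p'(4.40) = -4.54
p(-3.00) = -0.68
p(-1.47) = -3.98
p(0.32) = 2.63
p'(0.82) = 323.52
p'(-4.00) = 3.01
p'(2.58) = 1.28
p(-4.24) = -2.53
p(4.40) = -3.30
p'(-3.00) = -0.23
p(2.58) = -0.97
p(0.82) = -20.48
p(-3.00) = -0.68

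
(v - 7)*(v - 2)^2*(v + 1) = v^4 - 10*v^3 + 21*v^2 + 4*v - 28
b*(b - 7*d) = b^2 - 7*b*d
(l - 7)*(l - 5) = l^2 - 12*l + 35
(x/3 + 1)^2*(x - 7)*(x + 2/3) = x^4/9 - x^3/27 - 101*x^2/27 - 85*x/9 - 14/3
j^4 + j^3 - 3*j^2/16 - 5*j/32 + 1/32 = (j - 1/4)^2*(j + 1/2)*(j + 1)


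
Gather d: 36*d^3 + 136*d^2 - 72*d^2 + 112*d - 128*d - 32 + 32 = 36*d^3 + 64*d^2 - 16*d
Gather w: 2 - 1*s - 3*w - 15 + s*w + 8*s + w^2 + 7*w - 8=7*s + w^2 + w*(s + 4) - 21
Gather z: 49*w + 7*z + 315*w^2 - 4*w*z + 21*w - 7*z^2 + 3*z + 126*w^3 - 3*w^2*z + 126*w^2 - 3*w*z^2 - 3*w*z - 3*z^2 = 126*w^3 + 441*w^2 + 70*w + z^2*(-3*w - 10) + z*(-3*w^2 - 7*w + 10)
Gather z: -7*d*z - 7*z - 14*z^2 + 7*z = -7*d*z - 14*z^2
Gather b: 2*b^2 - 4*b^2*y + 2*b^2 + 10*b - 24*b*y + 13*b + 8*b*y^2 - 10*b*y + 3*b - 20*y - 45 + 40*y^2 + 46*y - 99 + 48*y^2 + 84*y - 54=b^2*(4 - 4*y) + b*(8*y^2 - 34*y + 26) + 88*y^2 + 110*y - 198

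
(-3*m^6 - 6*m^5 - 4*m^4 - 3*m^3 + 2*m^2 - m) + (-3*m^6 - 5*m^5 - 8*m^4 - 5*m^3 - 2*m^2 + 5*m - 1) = -6*m^6 - 11*m^5 - 12*m^4 - 8*m^3 + 4*m - 1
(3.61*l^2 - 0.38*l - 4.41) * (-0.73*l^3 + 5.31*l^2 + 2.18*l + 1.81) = -2.6353*l^5 + 19.4465*l^4 + 9.0713*l^3 - 17.7114*l^2 - 10.3016*l - 7.9821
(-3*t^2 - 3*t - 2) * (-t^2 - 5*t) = 3*t^4 + 18*t^3 + 17*t^2 + 10*t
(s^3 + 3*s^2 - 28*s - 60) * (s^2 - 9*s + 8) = s^5 - 6*s^4 - 47*s^3 + 216*s^2 + 316*s - 480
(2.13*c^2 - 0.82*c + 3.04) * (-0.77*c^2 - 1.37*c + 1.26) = -1.6401*c^4 - 2.2867*c^3 + 1.4664*c^2 - 5.198*c + 3.8304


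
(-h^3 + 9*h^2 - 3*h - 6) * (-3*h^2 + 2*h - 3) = 3*h^5 - 29*h^4 + 30*h^3 - 15*h^2 - 3*h + 18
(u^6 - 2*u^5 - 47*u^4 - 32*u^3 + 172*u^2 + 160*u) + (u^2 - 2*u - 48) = u^6 - 2*u^5 - 47*u^4 - 32*u^3 + 173*u^2 + 158*u - 48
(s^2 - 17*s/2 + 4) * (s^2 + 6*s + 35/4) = s^4 - 5*s^3/2 - 153*s^2/4 - 403*s/8 + 35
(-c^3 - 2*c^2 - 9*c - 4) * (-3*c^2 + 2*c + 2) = 3*c^5 + 4*c^4 + 21*c^3 - 10*c^2 - 26*c - 8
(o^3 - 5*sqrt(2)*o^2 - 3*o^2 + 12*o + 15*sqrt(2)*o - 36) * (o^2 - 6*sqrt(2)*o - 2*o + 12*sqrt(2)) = o^5 - 11*sqrt(2)*o^4 - 5*o^4 + 55*sqrt(2)*o^3 + 78*o^3 - 360*o^2 - 138*sqrt(2)*o^2 + 432*o + 360*sqrt(2)*o - 432*sqrt(2)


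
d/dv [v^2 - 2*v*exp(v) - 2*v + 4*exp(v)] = -2*v*exp(v) + 2*v + 2*exp(v) - 2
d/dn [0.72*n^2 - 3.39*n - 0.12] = 1.44*n - 3.39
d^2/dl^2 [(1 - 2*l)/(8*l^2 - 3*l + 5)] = 2*(-(2*l - 1)*(16*l - 3)^2 + 2*(24*l - 7)*(8*l^2 - 3*l + 5))/(8*l^2 - 3*l + 5)^3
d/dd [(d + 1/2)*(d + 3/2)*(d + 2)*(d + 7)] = 4*d^3 + 33*d^2 + 131*d/2 + 139/4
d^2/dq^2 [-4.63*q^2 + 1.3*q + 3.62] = -9.26000000000000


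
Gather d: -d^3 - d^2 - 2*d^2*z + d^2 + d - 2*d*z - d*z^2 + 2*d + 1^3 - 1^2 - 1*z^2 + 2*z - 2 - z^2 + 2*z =-d^3 - 2*d^2*z + d*(-z^2 - 2*z + 3) - 2*z^2 + 4*z - 2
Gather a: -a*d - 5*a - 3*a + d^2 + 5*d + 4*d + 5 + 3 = a*(-d - 8) + d^2 + 9*d + 8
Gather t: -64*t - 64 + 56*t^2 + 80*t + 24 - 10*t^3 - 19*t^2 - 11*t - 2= -10*t^3 + 37*t^2 + 5*t - 42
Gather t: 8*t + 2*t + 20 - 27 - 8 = 10*t - 15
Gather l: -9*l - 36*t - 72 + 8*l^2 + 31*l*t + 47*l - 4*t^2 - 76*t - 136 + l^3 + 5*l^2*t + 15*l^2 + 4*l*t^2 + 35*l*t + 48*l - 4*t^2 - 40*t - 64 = l^3 + l^2*(5*t + 23) + l*(4*t^2 + 66*t + 86) - 8*t^2 - 152*t - 272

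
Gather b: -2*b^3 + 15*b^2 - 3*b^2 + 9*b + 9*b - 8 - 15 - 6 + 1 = -2*b^3 + 12*b^2 + 18*b - 28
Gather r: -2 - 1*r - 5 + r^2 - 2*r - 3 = r^2 - 3*r - 10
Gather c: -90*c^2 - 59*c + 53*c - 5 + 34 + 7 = -90*c^2 - 6*c + 36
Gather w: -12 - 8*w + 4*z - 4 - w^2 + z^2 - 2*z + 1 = -w^2 - 8*w + z^2 + 2*z - 15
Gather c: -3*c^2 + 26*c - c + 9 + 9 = -3*c^2 + 25*c + 18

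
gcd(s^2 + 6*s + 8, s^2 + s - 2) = s + 2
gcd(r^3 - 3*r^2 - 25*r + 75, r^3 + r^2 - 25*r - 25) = r^2 - 25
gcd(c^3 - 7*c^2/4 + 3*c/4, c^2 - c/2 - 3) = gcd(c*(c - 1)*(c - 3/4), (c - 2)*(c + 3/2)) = 1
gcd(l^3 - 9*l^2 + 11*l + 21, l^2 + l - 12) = l - 3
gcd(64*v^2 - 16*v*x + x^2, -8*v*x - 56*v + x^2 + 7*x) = -8*v + x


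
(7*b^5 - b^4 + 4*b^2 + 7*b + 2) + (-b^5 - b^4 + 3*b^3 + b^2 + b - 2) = 6*b^5 - 2*b^4 + 3*b^3 + 5*b^2 + 8*b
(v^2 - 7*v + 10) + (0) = v^2 - 7*v + 10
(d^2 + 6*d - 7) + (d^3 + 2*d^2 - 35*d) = d^3 + 3*d^2 - 29*d - 7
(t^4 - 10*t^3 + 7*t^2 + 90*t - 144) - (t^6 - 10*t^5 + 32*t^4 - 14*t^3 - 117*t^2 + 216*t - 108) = -t^6 + 10*t^5 - 31*t^4 + 4*t^3 + 124*t^2 - 126*t - 36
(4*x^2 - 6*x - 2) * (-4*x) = -16*x^3 + 24*x^2 + 8*x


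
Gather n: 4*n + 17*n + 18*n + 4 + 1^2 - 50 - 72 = 39*n - 117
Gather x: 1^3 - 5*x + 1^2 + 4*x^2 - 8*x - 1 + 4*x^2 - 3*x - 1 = 8*x^2 - 16*x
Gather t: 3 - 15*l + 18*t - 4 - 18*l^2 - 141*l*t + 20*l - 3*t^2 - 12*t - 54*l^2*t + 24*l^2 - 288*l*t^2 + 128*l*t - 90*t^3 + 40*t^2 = 6*l^2 + 5*l - 90*t^3 + t^2*(37 - 288*l) + t*(-54*l^2 - 13*l + 6) - 1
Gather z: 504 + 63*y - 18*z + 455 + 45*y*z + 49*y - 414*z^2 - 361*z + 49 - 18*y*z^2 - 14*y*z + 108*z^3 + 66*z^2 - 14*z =112*y + 108*z^3 + z^2*(-18*y - 348) + z*(31*y - 393) + 1008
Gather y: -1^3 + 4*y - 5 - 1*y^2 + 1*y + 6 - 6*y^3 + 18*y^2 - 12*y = -6*y^3 + 17*y^2 - 7*y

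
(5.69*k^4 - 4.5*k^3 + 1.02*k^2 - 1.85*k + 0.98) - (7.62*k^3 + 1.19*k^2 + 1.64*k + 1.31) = 5.69*k^4 - 12.12*k^3 - 0.17*k^2 - 3.49*k - 0.33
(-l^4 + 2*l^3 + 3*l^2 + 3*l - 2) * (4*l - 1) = -4*l^5 + 9*l^4 + 10*l^3 + 9*l^2 - 11*l + 2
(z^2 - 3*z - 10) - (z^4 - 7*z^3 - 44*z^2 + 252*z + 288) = -z^4 + 7*z^3 + 45*z^2 - 255*z - 298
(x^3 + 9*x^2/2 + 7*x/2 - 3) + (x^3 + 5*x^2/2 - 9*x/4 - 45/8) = 2*x^3 + 7*x^2 + 5*x/4 - 69/8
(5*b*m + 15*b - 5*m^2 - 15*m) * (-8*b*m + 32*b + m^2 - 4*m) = -40*b^2*m^2 + 40*b^2*m + 480*b^2 + 45*b*m^3 - 45*b*m^2 - 540*b*m - 5*m^4 + 5*m^3 + 60*m^2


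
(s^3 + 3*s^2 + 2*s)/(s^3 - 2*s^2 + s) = (s^2 + 3*s + 2)/(s^2 - 2*s + 1)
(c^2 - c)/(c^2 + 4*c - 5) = c/(c + 5)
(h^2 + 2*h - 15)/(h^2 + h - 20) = (h - 3)/(h - 4)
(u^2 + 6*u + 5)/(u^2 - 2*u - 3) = (u + 5)/(u - 3)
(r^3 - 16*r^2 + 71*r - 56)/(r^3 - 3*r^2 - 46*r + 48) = (r - 7)/(r + 6)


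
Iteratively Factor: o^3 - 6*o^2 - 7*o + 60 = (o - 5)*(o^2 - o - 12) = (o - 5)*(o - 4)*(o + 3)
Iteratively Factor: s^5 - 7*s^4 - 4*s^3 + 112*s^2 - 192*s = (s - 4)*(s^4 - 3*s^3 - 16*s^2 + 48*s) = (s - 4)^2*(s^3 + s^2 - 12*s) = (s - 4)^2*(s + 4)*(s^2 - 3*s) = s*(s - 4)^2*(s + 4)*(s - 3)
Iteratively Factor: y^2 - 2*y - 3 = (y + 1)*(y - 3)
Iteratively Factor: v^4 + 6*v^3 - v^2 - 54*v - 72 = (v + 3)*(v^3 + 3*v^2 - 10*v - 24) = (v + 2)*(v + 3)*(v^2 + v - 12) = (v - 3)*(v + 2)*(v + 3)*(v + 4)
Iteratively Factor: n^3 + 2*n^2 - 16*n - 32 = (n - 4)*(n^2 + 6*n + 8) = (n - 4)*(n + 2)*(n + 4)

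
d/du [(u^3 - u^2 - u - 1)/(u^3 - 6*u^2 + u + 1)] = u*(-5*u^3 + 4*u^2 - u - 14)/(u^6 - 12*u^5 + 38*u^4 - 10*u^3 - 11*u^2 + 2*u + 1)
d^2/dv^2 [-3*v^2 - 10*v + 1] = -6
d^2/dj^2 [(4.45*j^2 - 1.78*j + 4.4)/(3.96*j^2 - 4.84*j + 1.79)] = (114.754464*j^3 + 224.73396*j^2 - 430.288848*j + 141.441434)/(62.099136*j^6 - 227.696832*j^5 + 362.50632*j^4 - 319.22704*j^3 + 163.86018*j^2 - 46.523532*j + 5.735339)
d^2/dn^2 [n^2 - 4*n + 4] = 2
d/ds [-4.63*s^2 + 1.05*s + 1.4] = 1.05 - 9.26*s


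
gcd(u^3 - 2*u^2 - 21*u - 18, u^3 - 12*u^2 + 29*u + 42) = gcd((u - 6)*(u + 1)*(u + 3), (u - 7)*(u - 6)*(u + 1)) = u^2 - 5*u - 6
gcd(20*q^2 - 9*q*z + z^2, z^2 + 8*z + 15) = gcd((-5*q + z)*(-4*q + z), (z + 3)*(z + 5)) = 1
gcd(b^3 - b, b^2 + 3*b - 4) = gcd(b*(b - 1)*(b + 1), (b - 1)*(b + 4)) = b - 1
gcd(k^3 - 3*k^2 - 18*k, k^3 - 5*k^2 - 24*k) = k^2 + 3*k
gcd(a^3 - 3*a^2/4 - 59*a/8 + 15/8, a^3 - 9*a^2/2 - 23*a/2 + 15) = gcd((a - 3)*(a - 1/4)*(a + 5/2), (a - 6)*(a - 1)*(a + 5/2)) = a + 5/2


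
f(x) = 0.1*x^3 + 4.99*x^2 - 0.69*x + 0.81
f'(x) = 0.3*x^2 + 9.98*x - 0.69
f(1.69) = 14.38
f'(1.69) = 17.03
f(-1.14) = 7.93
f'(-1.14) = -11.68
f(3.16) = 51.61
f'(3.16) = 33.84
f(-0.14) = 1.00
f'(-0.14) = -2.08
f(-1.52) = 13.04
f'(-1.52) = -15.17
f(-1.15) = 8.05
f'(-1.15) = -11.77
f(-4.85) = 110.13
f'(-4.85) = -42.04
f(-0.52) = 2.50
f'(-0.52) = -5.80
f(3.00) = 46.35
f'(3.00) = 31.95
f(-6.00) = 162.99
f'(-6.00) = -49.77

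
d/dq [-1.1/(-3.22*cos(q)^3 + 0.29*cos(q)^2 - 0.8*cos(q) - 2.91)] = (10.626*cos(q)^2 - 0.638*cos(q) + 0.88)*sin(q)/(3.22*cos(q)^3 - 0.29*cos(q)^2 + 0.8*cos(q) + 2.91)^2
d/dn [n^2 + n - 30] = 2*n + 1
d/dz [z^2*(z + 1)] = z*(3*z + 2)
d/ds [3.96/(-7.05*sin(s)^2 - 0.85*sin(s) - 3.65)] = (55.836*sin(s) + 3.366)*cos(s)/(7.05*sin(s)^2 + 0.85*sin(s) + 3.65)^2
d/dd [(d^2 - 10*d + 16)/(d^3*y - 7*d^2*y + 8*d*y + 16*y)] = (-d^3 + 16*d^2 - 46*d + 72)/(y*(d^5 - 10*d^4 + 25*d^3 + 20*d^2 - 80*d - 64))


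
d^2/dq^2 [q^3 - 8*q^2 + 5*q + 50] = 6*q - 16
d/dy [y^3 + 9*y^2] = 3*y*(y + 6)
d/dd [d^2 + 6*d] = 2*d + 6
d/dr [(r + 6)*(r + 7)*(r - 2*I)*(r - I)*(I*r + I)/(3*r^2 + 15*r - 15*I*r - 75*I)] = (3*I*r^6 + r^5*(26 + 48*I) + r^4*(422 + 218*I) + r^3*(2350 - 190*I) + r^2*(4744 - 3795*I) + r*(700 - 8082*I) - 2330 - 2730*I)/(3*r^4 + r^3*(30 - 30*I) - 300*I*r^2 + r*(-750 - 750*I) - 1875)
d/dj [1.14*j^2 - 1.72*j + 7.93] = 2.28*j - 1.72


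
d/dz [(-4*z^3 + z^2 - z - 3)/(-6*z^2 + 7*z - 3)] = (24*z^4 - 56*z^3 + 37*z^2 - 42*z + 24)/(36*z^4 - 84*z^3 + 85*z^2 - 42*z + 9)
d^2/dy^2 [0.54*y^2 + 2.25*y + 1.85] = 1.08000000000000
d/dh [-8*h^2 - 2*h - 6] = -16*h - 2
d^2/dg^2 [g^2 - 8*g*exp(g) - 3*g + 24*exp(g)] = -8*g*exp(g) + 8*exp(g) + 2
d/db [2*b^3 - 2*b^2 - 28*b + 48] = 6*b^2 - 4*b - 28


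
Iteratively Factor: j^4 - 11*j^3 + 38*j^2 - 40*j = (j - 5)*(j^3 - 6*j^2 + 8*j) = (j - 5)*(j - 2)*(j^2 - 4*j) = (j - 5)*(j - 4)*(j - 2)*(j)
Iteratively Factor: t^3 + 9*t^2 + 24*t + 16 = (t + 4)*(t^2 + 5*t + 4) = (t + 4)^2*(t + 1)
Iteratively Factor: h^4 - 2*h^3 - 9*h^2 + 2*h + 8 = (h - 1)*(h^3 - h^2 - 10*h - 8) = (h - 1)*(h + 1)*(h^2 - 2*h - 8) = (h - 4)*(h - 1)*(h + 1)*(h + 2)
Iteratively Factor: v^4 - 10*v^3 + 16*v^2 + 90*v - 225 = (v - 5)*(v^3 - 5*v^2 - 9*v + 45) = (v - 5)*(v - 3)*(v^2 - 2*v - 15) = (v - 5)*(v - 3)*(v + 3)*(v - 5)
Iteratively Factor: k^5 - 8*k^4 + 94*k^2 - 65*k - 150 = (k + 3)*(k^4 - 11*k^3 + 33*k^2 - 5*k - 50) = (k - 5)*(k + 3)*(k^3 - 6*k^2 + 3*k + 10) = (k - 5)^2*(k + 3)*(k^2 - k - 2) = (k - 5)^2*(k - 2)*(k + 3)*(k + 1)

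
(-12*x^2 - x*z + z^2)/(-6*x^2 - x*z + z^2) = (12*x^2 + x*z - z^2)/(6*x^2 + x*z - z^2)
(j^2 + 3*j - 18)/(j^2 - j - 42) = (j - 3)/(j - 7)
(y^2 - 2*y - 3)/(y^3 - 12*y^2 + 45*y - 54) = (y + 1)/(y^2 - 9*y + 18)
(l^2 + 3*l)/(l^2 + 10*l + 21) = l/(l + 7)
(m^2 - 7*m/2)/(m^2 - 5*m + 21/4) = 2*m/(2*m - 3)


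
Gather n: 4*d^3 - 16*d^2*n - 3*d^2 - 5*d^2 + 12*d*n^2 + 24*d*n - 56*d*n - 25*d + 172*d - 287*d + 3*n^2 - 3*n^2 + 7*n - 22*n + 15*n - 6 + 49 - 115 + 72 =4*d^3 - 8*d^2 + 12*d*n^2 - 140*d + n*(-16*d^2 - 32*d)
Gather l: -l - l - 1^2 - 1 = -2*l - 2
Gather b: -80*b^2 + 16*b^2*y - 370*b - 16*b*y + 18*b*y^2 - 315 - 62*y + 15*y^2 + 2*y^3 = b^2*(16*y - 80) + b*(18*y^2 - 16*y - 370) + 2*y^3 + 15*y^2 - 62*y - 315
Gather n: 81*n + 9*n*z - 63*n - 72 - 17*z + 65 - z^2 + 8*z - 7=n*(9*z + 18) - z^2 - 9*z - 14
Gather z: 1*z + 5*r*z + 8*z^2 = 8*z^2 + z*(5*r + 1)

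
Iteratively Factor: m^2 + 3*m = (m + 3)*(m)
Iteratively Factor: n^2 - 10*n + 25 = (n - 5)*(n - 5)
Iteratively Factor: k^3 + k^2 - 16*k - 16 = (k + 4)*(k^2 - 3*k - 4) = (k + 1)*(k + 4)*(k - 4)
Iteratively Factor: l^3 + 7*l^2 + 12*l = (l + 4)*(l^2 + 3*l) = l*(l + 4)*(l + 3)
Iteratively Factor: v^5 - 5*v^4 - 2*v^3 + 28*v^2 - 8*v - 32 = (v - 2)*(v^4 - 3*v^3 - 8*v^2 + 12*v + 16) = (v - 2)*(v + 1)*(v^3 - 4*v^2 - 4*v + 16) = (v - 2)^2*(v + 1)*(v^2 - 2*v - 8) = (v - 4)*(v - 2)^2*(v + 1)*(v + 2)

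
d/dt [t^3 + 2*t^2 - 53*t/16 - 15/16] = 3*t^2 + 4*t - 53/16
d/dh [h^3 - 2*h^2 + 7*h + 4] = 3*h^2 - 4*h + 7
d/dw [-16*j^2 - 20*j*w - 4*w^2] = -20*j - 8*w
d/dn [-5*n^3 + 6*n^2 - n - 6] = -15*n^2 + 12*n - 1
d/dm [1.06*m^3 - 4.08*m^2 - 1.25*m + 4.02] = 3.18*m^2 - 8.16*m - 1.25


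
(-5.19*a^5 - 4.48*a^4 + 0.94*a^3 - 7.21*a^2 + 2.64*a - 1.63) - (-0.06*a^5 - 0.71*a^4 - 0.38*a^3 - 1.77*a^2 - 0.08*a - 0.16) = -5.13*a^5 - 3.77*a^4 + 1.32*a^3 - 5.44*a^2 + 2.72*a - 1.47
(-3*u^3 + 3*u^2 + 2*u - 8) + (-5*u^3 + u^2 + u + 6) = -8*u^3 + 4*u^2 + 3*u - 2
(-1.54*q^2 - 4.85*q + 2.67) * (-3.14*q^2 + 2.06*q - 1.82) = 4.8356*q^4 + 12.0566*q^3 - 15.572*q^2 + 14.3272*q - 4.8594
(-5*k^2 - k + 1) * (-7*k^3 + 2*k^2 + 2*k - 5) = 35*k^5 - 3*k^4 - 19*k^3 + 25*k^2 + 7*k - 5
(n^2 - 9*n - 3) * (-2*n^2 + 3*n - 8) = -2*n^4 + 21*n^3 - 29*n^2 + 63*n + 24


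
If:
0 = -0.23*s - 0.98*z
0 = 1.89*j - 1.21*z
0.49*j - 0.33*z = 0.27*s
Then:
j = 0.00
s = 0.00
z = 0.00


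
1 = 1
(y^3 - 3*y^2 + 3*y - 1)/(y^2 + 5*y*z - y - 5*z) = (y^2 - 2*y + 1)/(y + 5*z)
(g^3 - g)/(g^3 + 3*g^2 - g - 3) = g/(g + 3)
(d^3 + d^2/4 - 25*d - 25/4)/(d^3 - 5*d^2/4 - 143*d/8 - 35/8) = 2*(d + 5)/(2*d + 7)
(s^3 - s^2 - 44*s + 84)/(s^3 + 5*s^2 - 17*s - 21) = (s^2 - 8*s + 12)/(s^2 - 2*s - 3)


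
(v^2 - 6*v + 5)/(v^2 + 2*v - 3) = (v - 5)/(v + 3)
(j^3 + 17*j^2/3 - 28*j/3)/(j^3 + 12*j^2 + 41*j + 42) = j*(3*j - 4)/(3*(j^2 + 5*j + 6))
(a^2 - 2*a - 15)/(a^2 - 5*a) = (a + 3)/a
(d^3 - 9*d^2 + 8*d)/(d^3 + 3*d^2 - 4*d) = (d - 8)/(d + 4)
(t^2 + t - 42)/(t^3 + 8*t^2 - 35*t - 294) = 1/(t + 7)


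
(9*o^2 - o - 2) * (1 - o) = -9*o^3 + 10*o^2 + o - 2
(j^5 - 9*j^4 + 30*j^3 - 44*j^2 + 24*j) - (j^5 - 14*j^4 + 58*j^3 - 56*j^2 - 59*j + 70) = 5*j^4 - 28*j^3 + 12*j^2 + 83*j - 70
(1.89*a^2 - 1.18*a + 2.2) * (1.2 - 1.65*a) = -3.1185*a^3 + 4.215*a^2 - 5.046*a + 2.64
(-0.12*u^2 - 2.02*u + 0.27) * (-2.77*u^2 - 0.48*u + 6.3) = 0.3324*u^4 + 5.653*u^3 - 0.5343*u^2 - 12.8556*u + 1.701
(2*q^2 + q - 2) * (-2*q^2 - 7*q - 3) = -4*q^4 - 16*q^3 - 9*q^2 + 11*q + 6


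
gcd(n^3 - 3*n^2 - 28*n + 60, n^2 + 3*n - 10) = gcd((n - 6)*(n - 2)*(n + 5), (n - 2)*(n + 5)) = n^2 + 3*n - 10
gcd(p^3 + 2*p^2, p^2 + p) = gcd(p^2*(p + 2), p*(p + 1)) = p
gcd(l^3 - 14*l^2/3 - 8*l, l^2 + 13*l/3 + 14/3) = 1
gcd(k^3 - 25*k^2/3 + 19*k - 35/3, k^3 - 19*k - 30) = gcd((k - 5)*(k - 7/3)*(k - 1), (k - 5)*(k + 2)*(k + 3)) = k - 5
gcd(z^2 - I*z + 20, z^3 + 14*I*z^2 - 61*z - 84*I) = z + 4*I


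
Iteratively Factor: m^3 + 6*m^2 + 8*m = (m)*(m^2 + 6*m + 8) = m*(m + 2)*(m + 4)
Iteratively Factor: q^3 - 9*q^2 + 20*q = (q - 4)*(q^2 - 5*q) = (q - 5)*(q - 4)*(q)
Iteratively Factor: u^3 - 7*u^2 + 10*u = (u - 5)*(u^2 - 2*u) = u*(u - 5)*(u - 2)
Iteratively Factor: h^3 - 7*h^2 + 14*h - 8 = (h - 4)*(h^2 - 3*h + 2) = (h - 4)*(h - 2)*(h - 1)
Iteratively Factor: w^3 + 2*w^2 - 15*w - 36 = (w + 3)*(w^2 - w - 12) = (w - 4)*(w + 3)*(w + 3)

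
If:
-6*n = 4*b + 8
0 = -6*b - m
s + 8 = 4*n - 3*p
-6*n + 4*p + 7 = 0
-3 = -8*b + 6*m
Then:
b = 3/44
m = -9/22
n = -91/66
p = -42/11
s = -68/33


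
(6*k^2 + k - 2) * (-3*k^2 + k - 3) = -18*k^4 + 3*k^3 - 11*k^2 - 5*k + 6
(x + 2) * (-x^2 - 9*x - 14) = -x^3 - 11*x^2 - 32*x - 28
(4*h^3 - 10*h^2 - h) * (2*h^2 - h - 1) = 8*h^5 - 24*h^4 + 4*h^3 + 11*h^2 + h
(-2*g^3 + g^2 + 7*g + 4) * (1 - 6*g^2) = 12*g^5 - 6*g^4 - 44*g^3 - 23*g^2 + 7*g + 4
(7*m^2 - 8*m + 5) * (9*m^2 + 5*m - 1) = 63*m^4 - 37*m^3 - 2*m^2 + 33*m - 5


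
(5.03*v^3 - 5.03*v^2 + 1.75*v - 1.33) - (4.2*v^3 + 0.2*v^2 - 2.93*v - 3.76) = 0.83*v^3 - 5.23*v^2 + 4.68*v + 2.43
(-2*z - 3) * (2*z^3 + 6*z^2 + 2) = -4*z^4 - 18*z^3 - 18*z^2 - 4*z - 6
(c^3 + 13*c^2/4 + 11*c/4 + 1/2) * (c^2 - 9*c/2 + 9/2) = c^5 - 5*c^4/4 - 59*c^3/8 + 11*c^2/4 + 81*c/8 + 9/4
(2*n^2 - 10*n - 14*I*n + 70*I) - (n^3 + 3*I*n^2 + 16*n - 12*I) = -n^3 + 2*n^2 - 3*I*n^2 - 26*n - 14*I*n + 82*I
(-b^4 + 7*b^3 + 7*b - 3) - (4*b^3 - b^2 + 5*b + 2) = -b^4 + 3*b^3 + b^2 + 2*b - 5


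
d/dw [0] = 0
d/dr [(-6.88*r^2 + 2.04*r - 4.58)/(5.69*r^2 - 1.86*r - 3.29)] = (1.1892*r^2 + 97.3908*r - 15.2304)/(32.3761*r^4 - 21.1668*r^3 - 33.9806*r^2 + 12.2388*r + 10.8241)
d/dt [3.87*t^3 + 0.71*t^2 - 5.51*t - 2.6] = 11.61*t^2 + 1.42*t - 5.51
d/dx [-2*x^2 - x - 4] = -4*x - 1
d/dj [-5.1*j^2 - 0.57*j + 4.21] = -10.2*j - 0.57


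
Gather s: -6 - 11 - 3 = -20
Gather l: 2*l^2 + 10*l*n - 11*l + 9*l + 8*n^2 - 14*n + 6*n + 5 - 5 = 2*l^2 + l*(10*n - 2) + 8*n^2 - 8*n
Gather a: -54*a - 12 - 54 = -54*a - 66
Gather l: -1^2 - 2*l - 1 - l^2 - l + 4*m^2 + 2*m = -l^2 - 3*l + 4*m^2 + 2*m - 2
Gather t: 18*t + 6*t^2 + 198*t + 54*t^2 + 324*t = 60*t^2 + 540*t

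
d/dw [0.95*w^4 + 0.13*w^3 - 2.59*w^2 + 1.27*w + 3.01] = 3.8*w^3 + 0.39*w^2 - 5.18*w + 1.27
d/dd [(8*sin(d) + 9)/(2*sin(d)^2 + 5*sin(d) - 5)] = (-36*sin(d) + 8*cos(2*d) - 93)*cos(d)/(5*sin(d) - cos(2*d) - 4)^2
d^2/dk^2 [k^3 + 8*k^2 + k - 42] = 6*k + 16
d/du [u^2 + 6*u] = 2*u + 6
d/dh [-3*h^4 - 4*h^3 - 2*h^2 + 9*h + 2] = -12*h^3 - 12*h^2 - 4*h + 9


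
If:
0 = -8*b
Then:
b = 0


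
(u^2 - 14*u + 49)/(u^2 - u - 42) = (u - 7)/(u + 6)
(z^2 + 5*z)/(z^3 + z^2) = (z + 5)/(z*(z + 1))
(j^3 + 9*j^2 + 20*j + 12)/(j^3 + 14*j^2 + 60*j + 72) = (j + 1)/(j + 6)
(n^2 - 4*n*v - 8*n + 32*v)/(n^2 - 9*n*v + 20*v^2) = (8 - n)/(-n + 5*v)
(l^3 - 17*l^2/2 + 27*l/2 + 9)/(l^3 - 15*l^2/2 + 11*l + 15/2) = (l - 6)/(l - 5)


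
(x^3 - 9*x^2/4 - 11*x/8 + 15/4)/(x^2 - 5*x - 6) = (-8*x^3 + 18*x^2 + 11*x - 30)/(8*(-x^2 + 5*x + 6))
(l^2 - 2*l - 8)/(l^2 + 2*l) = (l - 4)/l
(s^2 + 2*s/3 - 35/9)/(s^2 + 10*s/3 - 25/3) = (s + 7/3)/(s + 5)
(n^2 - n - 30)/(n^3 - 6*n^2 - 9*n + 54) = (n + 5)/(n^2 - 9)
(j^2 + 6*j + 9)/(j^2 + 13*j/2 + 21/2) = 2*(j + 3)/(2*j + 7)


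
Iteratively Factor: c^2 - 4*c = (c - 4)*(c)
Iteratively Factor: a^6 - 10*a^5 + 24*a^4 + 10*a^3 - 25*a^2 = (a + 1)*(a^5 - 11*a^4 + 35*a^3 - 25*a^2) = a*(a + 1)*(a^4 - 11*a^3 + 35*a^2 - 25*a) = a^2*(a + 1)*(a^3 - 11*a^2 + 35*a - 25) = a^2*(a - 5)*(a + 1)*(a^2 - 6*a + 5) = a^2*(a - 5)*(a - 1)*(a + 1)*(a - 5)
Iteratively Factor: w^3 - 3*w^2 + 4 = (w + 1)*(w^2 - 4*w + 4) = (w - 2)*(w + 1)*(w - 2)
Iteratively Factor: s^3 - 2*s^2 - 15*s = (s)*(s^2 - 2*s - 15) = s*(s + 3)*(s - 5)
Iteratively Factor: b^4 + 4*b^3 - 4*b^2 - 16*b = (b + 4)*(b^3 - 4*b) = (b + 2)*(b + 4)*(b^2 - 2*b) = (b - 2)*(b + 2)*(b + 4)*(b)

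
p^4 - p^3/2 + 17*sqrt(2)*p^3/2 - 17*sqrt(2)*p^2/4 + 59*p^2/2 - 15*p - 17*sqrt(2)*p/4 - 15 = (p - 1)*(p + 1/2)*(p + 5*sqrt(2)/2)*(p + 6*sqrt(2))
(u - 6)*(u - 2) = u^2 - 8*u + 12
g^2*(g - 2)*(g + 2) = g^4 - 4*g^2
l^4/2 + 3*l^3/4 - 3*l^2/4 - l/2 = l*(l/2 + 1)*(l - 1)*(l + 1/2)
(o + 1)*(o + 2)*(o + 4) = o^3 + 7*o^2 + 14*o + 8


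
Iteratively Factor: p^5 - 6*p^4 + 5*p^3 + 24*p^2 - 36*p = (p - 2)*(p^4 - 4*p^3 - 3*p^2 + 18*p) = (p - 3)*(p - 2)*(p^3 - p^2 - 6*p) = p*(p - 3)*(p - 2)*(p^2 - p - 6) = p*(p - 3)*(p - 2)*(p + 2)*(p - 3)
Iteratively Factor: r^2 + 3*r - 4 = (r + 4)*(r - 1)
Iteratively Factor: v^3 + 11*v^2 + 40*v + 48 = (v + 3)*(v^2 + 8*v + 16) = (v + 3)*(v + 4)*(v + 4)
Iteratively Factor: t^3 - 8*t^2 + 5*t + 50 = (t + 2)*(t^2 - 10*t + 25) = (t - 5)*(t + 2)*(t - 5)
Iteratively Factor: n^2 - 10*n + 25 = (n - 5)*(n - 5)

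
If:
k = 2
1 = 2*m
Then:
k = 2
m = 1/2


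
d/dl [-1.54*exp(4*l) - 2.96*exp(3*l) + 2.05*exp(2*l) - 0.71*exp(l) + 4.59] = (-6.16*exp(3*l) - 8.88*exp(2*l) + 4.1*exp(l) - 0.71)*exp(l)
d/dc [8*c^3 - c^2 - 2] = 2*c*(12*c - 1)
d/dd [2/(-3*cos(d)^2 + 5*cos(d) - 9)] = 2*(5 - 6*cos(d))*sin(d)/(3*cos(d)^2 - 5*cos(d) + 9)^2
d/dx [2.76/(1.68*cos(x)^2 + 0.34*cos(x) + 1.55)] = (9.2736*cos(x) + 0.9384)*sin(x)/(1.68*cos(x)^2 + 0.34*cos(x) + 1.55)^2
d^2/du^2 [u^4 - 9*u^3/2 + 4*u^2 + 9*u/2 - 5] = 12*u^2 - 27*u + 8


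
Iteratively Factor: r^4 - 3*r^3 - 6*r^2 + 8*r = (r)*(r^3 - 3*r^2 - 6*r + 8) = r*(r - 1)*(r^2 - 2*r - 8) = r*(r - 4)*(r - 1)*(r + 2)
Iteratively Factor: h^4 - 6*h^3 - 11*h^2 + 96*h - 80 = (h + 4)*(h^3 - 10*h^2 + 29*h - 20) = (h - 1)*(h + 4)*(h^2 - 9*h + 20) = (h - 4)*(h - 1)*(h + 4)*(h - 5)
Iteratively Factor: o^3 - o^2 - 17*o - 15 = (o + 3)*(o^2 - 4*o - 5) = (o - 5)*(o + 3)*(o + 1)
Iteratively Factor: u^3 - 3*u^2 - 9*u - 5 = (u + 1)*(u^2 - 4*u - 5) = (u - 5)*(u + 1)*(u + 1)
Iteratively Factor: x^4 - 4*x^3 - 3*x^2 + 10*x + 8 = (x - 4)*(x^3 - 3*x - 2) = (x - 4)*(x + 1)*(x^2 - x - 2) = (x - 4)*(x - 2)*(x + 1)*(x + 1)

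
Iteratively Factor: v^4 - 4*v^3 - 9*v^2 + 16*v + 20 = (v - 5)*(v^3 + v^2 - 4*v - 4) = (v - 5)*(v + 2)*(v^2 - v - 2) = (v - 5)*(v - 2)*(v + 2)*(v + 1)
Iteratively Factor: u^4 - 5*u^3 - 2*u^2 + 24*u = (u - 3)*(u^3 - 2*u^2 - 8*u) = u*(u - 3)*(u^2 - 2*u - 8) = u*(u - 4)*(u - 3)*(u + 2)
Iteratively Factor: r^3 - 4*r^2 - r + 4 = (r + 1)*(r^2 - 5*r + 4) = (r - 4)*(r + 1)*(r - 1)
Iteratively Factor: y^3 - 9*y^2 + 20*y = (y)*(y^2 - 9*y + 20) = y*(y - 4)*(y - 5)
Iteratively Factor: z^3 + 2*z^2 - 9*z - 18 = (z + 2)*(z^2 - 9) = (z - 3)*(z + 2)*(z + 3)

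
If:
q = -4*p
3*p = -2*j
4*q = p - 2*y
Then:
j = -3*y/17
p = 2*y/17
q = -8*y/17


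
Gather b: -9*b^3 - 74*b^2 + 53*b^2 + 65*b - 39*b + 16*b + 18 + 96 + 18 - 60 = -9*b^3 - 21*b^2 + 42*b + 72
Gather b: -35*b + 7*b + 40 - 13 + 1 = 28 - 28*b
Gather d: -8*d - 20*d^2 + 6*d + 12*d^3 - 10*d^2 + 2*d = 12*d^3 - 30*d^2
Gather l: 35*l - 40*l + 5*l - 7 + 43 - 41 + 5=0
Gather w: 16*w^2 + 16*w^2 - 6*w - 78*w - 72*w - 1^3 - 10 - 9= 32*w^2 - 156*w - 20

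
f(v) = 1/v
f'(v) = -1/v^2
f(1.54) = 0.65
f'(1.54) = -0.42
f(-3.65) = -0.27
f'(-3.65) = -0.08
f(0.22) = 4.55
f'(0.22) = -20.66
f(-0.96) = -1.04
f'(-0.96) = -1.09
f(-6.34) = -0.16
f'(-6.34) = -0.02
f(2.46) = 0.41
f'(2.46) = -0.17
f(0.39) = 2.56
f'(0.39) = -6.57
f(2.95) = 0.34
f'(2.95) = -0.11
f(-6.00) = -0.17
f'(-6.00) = -0.03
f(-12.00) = -0.08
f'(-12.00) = -0.00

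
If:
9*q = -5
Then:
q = -5/9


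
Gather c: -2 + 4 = 2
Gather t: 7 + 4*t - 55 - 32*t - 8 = -28*t - 56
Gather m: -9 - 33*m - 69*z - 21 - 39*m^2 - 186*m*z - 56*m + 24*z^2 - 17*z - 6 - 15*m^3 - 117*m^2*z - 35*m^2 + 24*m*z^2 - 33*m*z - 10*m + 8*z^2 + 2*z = -15*m^3 + m^2*(-117*z - 74) + m*(24*z^2 - 219*z - 99) + 32*z^2 - 84*z - 36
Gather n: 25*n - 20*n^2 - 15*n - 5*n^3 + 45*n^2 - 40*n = -5*n^3 + 25*n^2 - 30*n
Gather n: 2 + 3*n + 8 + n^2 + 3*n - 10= n^2 + 6*n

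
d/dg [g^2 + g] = 2*g + 1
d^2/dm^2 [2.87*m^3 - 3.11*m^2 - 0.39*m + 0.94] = 17.22*m - 6.22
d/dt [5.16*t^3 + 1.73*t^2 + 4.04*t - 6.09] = 15.48*t^2 + 3.46*t + 4.04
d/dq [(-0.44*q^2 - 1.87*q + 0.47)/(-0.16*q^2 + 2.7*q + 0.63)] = (-1.4872*q^2 - 0.404*q - 2.4471)/(0.0256*q^4 - 0.864*q^3 + 7.0884*q^2 + 3.402*q + 0.3969)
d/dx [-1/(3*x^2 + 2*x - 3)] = 2*(3*x + 1)/(3*x^2 + 2*x - 3)^2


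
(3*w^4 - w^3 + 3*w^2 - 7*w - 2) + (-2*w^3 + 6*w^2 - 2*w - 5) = 3*w^4 - 3*w^3 + 9*w^2 - 9*w - 7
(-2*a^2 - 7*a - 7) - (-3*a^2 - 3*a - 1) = a^2 - 4*a - 6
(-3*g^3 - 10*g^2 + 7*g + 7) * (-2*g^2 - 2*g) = 6*g^5 + 26*g^4 + 6*g^3 - 28*g^2 - 14*g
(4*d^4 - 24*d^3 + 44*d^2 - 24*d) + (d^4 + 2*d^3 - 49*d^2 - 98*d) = 5*d^4 - 22*d^3 - 5*d^2 - 122*d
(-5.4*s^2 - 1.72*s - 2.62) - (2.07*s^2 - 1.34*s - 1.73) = -7.47*s^2 - 0.38*s - 0.89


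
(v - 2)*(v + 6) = v^2 + 4*v - 12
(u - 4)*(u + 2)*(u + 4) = u^3 + 2*u^2 - 16*u - 32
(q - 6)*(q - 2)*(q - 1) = q^3 - 9*q^2 + 20*q - 12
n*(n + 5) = n^2 + 5*n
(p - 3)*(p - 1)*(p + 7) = p^3 + 3*p^2 - 25*p + 21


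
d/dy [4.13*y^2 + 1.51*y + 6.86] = 8.26*y + 1.51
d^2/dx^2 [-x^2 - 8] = -2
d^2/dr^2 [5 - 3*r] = 0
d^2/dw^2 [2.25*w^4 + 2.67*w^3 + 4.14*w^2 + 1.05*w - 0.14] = 27.0*w^2 + 16.02*w + 8.28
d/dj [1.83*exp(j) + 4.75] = 1.83*exp(j)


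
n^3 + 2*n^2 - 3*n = n*(n - 1)*(n + 3)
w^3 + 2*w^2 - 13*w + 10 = (w - 2)*(w - 1)*(w + 5)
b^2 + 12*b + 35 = (b + 5)*(b + 7)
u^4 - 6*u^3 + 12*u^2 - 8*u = u*(u - 2)^3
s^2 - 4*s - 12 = (s - 6)*(s + 2)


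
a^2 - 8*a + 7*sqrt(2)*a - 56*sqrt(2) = (a - 8)*(a + 7*sqrt(2))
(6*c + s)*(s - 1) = 6*c*s - 6*c + s^2 - s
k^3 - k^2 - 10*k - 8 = (k - 4)*(k + 1)*(k + 2)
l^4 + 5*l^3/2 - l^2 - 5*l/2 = l*(l - 1)*(l + 1)*(l + 5/2)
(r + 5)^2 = r^2 + 10*r + 25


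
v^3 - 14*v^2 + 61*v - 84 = (v - 7)*(v - 4)*(v - 3)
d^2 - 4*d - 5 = (d - 5)*(d + 1)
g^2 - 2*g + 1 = (g - 1)^2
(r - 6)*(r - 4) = r^2 - 10*r + 24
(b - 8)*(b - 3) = b^2 - 11*b + 24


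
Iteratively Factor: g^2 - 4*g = (g)*(g - 4)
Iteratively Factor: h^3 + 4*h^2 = (h + 4)*(h^2) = h*(h + 4)*(h)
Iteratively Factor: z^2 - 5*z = (z - 5)*(z)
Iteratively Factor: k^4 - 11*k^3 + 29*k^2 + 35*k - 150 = (k - 3)*(k^3 - 8*k^2 + 5*k + 50) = (k - 5)*(k - 3)*(k^2 - 3*k - 10) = (k - 5)*(k - 3)*(k + 2)*(k - 5)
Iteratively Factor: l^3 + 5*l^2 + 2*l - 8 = (l - 1)*(l^2 + 6*l + 8) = (l - 1)*(l + 2)*(l + 4)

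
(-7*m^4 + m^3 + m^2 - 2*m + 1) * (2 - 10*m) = 70*m^5 - 24*m^4 - 8*m^3 + 22*m^2 - 14*m + 2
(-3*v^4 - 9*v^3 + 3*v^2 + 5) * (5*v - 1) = -15*v^5 - 42*v^4 + 24*v^3 - 3*v^2 + 25*v - 5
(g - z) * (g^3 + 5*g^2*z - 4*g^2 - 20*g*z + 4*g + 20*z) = g^4 + 4*g^3*z - 4*g^3 - 5*g^2*z^2 - 16*g^2*z + 4*g^2 + 20*g*z^2 + 16*g*z - 20*z^2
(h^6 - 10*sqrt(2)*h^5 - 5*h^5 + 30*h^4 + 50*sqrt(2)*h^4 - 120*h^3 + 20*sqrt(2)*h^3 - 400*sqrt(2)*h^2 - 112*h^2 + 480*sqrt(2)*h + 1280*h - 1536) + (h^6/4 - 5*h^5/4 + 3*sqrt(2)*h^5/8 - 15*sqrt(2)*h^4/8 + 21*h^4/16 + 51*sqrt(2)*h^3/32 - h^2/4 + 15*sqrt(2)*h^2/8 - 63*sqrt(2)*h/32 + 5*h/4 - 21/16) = 5*h^6/4 - 77*sqrt(2)*h^5/8 - 25*h^5/4 + 501*h^4/16 + 385*sqrt(2)*h^4/8 - 120*h^3 + 691*sqrt(2)*h^3/32 - 3185*sqrt(2)*h^2/8 - 449*h^2/4 + 15297*sqrt(2)*h/32 + 5125*h/4 - 24597/16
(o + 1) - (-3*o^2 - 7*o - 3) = 3*o^2 + 8*o + 4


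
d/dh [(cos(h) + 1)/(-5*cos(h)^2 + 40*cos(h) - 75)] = (sin(h)^2 - 2*cos(h) + 22)*sin(h)/(5*(cos(h)^2 - 8*cos(h) + 15)^2)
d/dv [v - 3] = 1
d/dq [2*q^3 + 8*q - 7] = 6*q^2 + 8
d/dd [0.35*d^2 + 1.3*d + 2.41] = 0.7*d + 1.3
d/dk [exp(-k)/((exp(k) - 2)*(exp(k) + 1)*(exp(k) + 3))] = 2*(-2*exp(3*k) - 3*exp(2*k) + 5*exp(k) + 3)*exp(-k)/(exp(6*k) + 4*exp(5*k) - 6*exp(4*k) - 32*exp(3*k) + exp(2*k) + 60*exp(k) + 36)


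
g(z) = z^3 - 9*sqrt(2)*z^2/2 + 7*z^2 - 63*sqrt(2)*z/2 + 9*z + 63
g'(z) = 3*z^2 - 9*sqrt(2)*z + 14*z - 63*sqrt(2)/2 + 9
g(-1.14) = 102.87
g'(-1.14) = -33.10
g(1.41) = 16.95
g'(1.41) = -27.79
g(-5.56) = 108.43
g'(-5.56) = 50.12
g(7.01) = 189.54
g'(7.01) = 120.79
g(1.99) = 2.66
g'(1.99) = -21.14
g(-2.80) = 145.57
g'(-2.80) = -15.59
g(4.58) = 9.61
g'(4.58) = 33.21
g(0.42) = 48.26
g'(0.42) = -34.48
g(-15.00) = -2635.68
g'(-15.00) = 620.37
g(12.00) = 1456.02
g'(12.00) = 411.72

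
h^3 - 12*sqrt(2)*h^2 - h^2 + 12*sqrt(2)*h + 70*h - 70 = (h - 1)*(h - 7*sqrt(2))*(h - 5*sqrt(2))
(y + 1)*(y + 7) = y^2 + 8*y + 7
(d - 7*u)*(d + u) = d^2 - 6*d*u - 7*u^2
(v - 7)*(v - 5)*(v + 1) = v^3 - 11*v^2 + 23*v + 35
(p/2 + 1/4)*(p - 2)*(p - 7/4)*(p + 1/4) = p^4/2 - 3*p^3/2 + 13*p^2/32 + 69*p/64 + 7/32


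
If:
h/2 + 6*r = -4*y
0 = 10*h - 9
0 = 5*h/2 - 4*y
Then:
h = 9/10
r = -9/20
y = 9/16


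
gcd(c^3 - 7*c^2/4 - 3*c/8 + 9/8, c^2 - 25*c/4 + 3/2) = 1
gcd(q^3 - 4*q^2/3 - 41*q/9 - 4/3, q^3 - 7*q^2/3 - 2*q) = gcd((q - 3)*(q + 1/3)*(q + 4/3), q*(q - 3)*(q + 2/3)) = q - 3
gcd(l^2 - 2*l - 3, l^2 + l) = l + 1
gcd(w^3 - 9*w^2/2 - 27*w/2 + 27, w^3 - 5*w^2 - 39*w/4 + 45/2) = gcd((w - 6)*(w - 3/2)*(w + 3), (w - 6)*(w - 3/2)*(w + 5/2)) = w^2 - 15*w/2 + 9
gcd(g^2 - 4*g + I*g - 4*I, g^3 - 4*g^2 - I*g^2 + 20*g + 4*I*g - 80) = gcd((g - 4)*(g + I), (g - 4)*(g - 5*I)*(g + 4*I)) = g - 4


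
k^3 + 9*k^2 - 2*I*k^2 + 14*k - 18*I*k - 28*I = (k + 2)*(k + 7)*(k - 2*I)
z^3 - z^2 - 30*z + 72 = (z - 4)*(z - 3)*(z + 6)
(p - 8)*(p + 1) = p^2 - 7*p - 8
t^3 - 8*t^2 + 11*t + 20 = (t - 5)*(t - 4)*(t + 1)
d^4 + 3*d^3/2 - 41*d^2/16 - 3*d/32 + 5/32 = (d - 1)*(d - 1/4)*(d + 1/4)*(d + 5/2)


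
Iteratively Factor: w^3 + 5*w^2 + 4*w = (w)*(w^2 + 5*w + 4) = w*(w + 4)*(w + 1)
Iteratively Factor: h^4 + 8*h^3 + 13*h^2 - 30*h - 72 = (h + 3)*(h^3 + 5*h^2 - 2*h - 24) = (h - 2)*(h + 3)*(h^2 + 7*h + 12) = (h - 2)*(h + 3)^2*(h + 4)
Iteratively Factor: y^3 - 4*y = (y + 2)*(y^2 - 2*y) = y*(y + 2)*(y - 2)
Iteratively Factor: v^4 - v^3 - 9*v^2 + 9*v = (v)*(v^3 - v^2 - 9*v + 9) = v*(v + 3)*(v^2 - 4*v + 3) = v*(v - 1)*(v + 3)*(v - 3)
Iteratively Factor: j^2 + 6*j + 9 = (j + 3)*(j + 3)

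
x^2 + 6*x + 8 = (x + 2)*(x + 4)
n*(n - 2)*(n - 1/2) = n^3 - 5*n^2/2 + n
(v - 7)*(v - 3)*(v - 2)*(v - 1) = v^4 - 13*v^3 + 53*v^2 - 83*v + 42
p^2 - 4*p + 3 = (p - 3)*(p - 1)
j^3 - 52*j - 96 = (j - 8)*(j + 2)*(j + 6)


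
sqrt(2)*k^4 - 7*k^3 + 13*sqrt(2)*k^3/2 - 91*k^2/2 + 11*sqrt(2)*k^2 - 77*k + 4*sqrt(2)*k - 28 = (k + 2)*(k + 4)*(k - 7*sqrt(2)/2)*(sqrt(2)*k + sqrt(2)/2)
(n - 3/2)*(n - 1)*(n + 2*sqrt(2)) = n^3 - 5*n^2/2 + 2*sqrt(2)*n^2 - 5*sqrt(2)*n + 3*n/2 + 3*sqrt(2)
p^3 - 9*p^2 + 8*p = p*(p - 8)*(p - 1)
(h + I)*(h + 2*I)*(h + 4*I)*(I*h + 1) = I*h^4 - 6*h^3 - 7*I*h^2 - 6*h - 8*I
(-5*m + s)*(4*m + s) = -20*m^2 - m*s + s^2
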